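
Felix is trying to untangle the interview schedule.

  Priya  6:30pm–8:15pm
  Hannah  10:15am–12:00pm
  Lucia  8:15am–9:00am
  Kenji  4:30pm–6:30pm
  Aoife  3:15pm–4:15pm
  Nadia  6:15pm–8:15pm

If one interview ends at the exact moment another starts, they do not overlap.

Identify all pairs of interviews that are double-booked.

Sorted by start: Lucia, Hannah, Aoife, Kenji, Nadia, Priya.
Hannah starts after Lucia ends; Lucia is clear from here.
Aoife starts after Hannah ends; Hannah is clear from here.
Kenji starts after Aoife ends; Aoife is clear from here.
Nadia starts before Kenji ends → Kenji and Nadia overlap.
Priya starts exactly when Kenji ends (back-to-back, no overlap).
Priya starts before Nadia ends → Nadia and Priya overlap.

Kenji & Nadia, Nadia & Priya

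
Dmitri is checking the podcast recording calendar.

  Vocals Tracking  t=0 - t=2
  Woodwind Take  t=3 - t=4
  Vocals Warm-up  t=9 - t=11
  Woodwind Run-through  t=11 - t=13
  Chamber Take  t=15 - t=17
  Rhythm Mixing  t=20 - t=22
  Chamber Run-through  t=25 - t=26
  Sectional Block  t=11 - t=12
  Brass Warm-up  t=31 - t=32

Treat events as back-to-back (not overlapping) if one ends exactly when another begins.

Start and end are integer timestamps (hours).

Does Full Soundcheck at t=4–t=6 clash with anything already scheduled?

Vocals Tracking: ends t=2 at or before Full Soundcheck starts t=4 → clear.
Woodwind Take: ends t=4 at or before Full Soundcheck starts t=4 → clear.
Vocals Warm-up: starts t=9 at or after Full Soundcheck ends t=6 → clear.
Woodwind Run-through: starts t=11 at or after Full Soundcheck ends t=6 → clear.
Sectional Block: starts t=11 at or after Full Soundcheck ends t=6 → clear.
Chamber Take: starts t=15 at or after Full Soundcheck ends t=6 → clear.
Rhythm Mixing: starts t=20 at or after Full Soundcheck ends t=6 → clear.
Chamber Run-through: starts t=25 at or after Full Soundcheck ends t=6 → clear.
Brass Warm-up: starts t=31 at or after Full Soundcheck ends t=6 → clear.

No — it doesn't clash with anything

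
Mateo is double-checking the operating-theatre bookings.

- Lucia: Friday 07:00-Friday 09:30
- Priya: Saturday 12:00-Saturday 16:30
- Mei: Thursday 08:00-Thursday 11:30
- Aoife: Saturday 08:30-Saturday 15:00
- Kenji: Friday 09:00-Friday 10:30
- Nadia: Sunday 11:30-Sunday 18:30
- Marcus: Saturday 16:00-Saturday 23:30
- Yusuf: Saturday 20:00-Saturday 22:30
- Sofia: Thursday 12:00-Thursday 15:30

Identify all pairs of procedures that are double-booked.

Aoife & Priya, Kenji & Lucia, Marcus & Priya, Marcus & Yusuf

Sorted by start: Mei, Sofia, Lucia, Kenji, Aoife, Priya, Marcus, Yusuf, Nadia.
Sofia starts after Mei ends; Mei is clear from here.
Lucia starts after Sofia ends; Sofia is clear from here.
Kenji starts before Lucia ends → Lucia and Kenji overlap.
Aoife starts after Lucia ends; Lucia is clear from here.
Aoife starts after Kenji ends; Kenji is clear from here.
Priya starts before Aoife ends → Aoife and Priya overlap.
Marcus starts after Aoife ends; Aoife is clear from here.
Marcus starts before Priya ends → Priya and Marcus overlap.
Yusuf starts after Priya ends; Priya is clear from here.
Yusuf starts before Marcus ends → Marcus and Yusuf overlap.
Nadia starts after Marcus ends.
Nadia starts after Yusuf ends.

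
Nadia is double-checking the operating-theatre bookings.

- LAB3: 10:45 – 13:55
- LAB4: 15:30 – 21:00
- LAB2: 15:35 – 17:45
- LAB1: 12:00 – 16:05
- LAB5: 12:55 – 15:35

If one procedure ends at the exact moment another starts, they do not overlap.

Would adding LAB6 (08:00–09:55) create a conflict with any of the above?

LAB3: starts 10:45 at or after LAB6 ends 09:55 → clear.
LAB1: starts 12:00 at or after LAB6 ends 09:55 → clear.
LAB5: starts 12:55 at or after LAB6 ends 09:55 → clear.
LAB4: starts 15:30 at or after LAB6 ends 09:55 → clear.
LAB2: starts 15:35 at or after LAB6 ends 09:55 → clear.

No — it doesn't clash with anything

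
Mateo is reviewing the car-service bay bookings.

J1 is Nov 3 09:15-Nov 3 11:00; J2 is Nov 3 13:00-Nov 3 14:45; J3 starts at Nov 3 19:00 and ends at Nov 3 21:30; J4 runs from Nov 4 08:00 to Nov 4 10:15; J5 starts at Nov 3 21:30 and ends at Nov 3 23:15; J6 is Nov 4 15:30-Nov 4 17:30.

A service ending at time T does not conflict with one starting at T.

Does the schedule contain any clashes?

Sorted by start: J1, J2, J3, J5, J4, J6.
J2 starts after J1 ends; J1 is clear from here.
J3 starts after J2 ends; J2 is clear from here.
J5 starts exactly when J3 ends (back-to-back, no overlap); J3 is clear from here.
J4 starts after J5 ends; J5 is clear from here.
J6 starts after J4 ends.
Every pair is clear; the schedule has no overlaps.

No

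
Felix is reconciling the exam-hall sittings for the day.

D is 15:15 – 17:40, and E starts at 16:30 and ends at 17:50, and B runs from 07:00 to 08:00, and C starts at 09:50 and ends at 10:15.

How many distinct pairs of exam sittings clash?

Two intervals overlap when each starts before the other ends.
Sorted by start: B, C, D, E.
C starts after B ends, so nothing later overlaps B either.
D starts after C ends, so nothing later overlaps C either.
E starts before D ends → D and E overlap.
Overlapping pairs: D & E — 1 in total.

1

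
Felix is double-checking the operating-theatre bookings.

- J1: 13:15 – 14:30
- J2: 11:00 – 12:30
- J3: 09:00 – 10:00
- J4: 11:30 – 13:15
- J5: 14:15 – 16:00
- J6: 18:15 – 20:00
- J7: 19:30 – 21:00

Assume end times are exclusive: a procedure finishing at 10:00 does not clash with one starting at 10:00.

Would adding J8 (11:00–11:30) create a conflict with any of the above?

Yes — it overlaps J2

J3: ends 10:00 at or before J8 starts 11:00 → clear.
J2: starts 11:00 before J8 ends 11:30, and ends 12:30 after J8 starts 11:00 → overlap.
J4: starts 11:30 at or after J8 ends 11:30 → clear.
J1: starts 13:15 at or after J8 ends 11:30 → clear.
J5: starts 14:15 at or after J8 ends 11:30 → clear.
J6: starts 18:15 at or after J8 ends 11:30 → clear.
J7: starts 19:30 at or after J8 ends 11:30 → clear.
J8 overlaps J2.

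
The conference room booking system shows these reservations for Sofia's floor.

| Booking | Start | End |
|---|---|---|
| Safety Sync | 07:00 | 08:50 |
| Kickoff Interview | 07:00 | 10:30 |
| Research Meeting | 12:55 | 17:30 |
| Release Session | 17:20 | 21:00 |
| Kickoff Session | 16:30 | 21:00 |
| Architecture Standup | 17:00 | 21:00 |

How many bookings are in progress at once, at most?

4

Sort all start/end points and keep a running count:
07:00 start Kickoff Interview → 1
07:00 start Safety Sync → 2
08:50 end Safety Sync → 1
10:30 end Kickoff Interview → 0
12:55 start Research Meeting → 1
16:30 start Kickoff Session → 2
17:00 start Architecture Standup → 3
17:20 start Release Session → 4
17:30 end Research Meeting → 3
21:00 end Architecture Standup → 2
21:00 end Kickoff Session → 1
21:00 end Release Session → 0
Peak is 4, at 17:20 (Architecture Standup, Kickoff Session, Release Session, Research Meeting).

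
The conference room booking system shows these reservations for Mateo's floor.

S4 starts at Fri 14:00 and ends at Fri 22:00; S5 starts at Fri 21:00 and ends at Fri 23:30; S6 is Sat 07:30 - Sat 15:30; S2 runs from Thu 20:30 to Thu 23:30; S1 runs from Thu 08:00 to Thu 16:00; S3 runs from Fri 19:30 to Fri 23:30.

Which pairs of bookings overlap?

Sorted by start: S1, S2, S4, S3, S5, S6.
S2 starts after S1 ends — done with S1.
S4 starts after S2 ends — done with S2.
S3 starts before S4 ends → S4 and S3 overlap.
S5 starts before S4 ends → S4 and S5 overlap.
S6 starts after S4 ends.
S5 starts before S3 ends → S3 and S5 overlap.
S6 starts after S3 ends.
S6 starts after S5 ends.

S3 & S4, S3 & S5, S4 & S5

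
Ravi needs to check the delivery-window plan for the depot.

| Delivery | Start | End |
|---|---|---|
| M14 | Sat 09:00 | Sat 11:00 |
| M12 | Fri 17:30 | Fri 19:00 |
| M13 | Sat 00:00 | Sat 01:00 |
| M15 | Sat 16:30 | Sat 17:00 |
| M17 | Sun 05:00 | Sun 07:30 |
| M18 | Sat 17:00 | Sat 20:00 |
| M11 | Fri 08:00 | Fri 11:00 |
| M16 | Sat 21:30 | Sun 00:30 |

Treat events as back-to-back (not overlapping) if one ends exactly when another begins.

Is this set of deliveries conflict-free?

Sorted by start: M11, M12, M13, M14, M15, M18, M16, M17.
M12 starts after M11 ends; M11 is clear from here.
M13 starts after M12 ends; M12 is clear from here.
M14 starts after M13 ends; M13 is clear from here.
M15 starts after M14 ends; M14 is clear from here.
M18 starts exactly when M15 ends (back-to-back, no overlap); M15 is clear from here.
M16 starts after M18 ends; M18 is clear from here.
M17 starts after M16 ends.
Every pair is clear; the schedule has no overlaps.

Yes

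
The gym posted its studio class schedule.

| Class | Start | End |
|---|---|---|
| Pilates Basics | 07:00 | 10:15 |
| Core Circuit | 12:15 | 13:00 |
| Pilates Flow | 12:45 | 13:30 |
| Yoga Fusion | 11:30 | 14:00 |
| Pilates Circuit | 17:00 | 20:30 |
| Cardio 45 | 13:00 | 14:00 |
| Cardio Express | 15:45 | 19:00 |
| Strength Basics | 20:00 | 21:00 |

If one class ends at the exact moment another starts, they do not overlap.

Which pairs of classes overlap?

Check each pair: they overlap iff neither finishes before the other starts.
Sorted by start: Pilates Basics, Yoga Fusion, Core Circuit, Pilates Flow, Cardio 45, Cardio Express, Pilates Circuit, Strength Basics.
Yoga Fusion starts after Pilates Basics ends; Pilates Basics is clear from here.
Core Circuit starts before Yoga Fusion ends → Yoga Fusion and Core Circuit overlap.
Pilates Flow starts before Yoga Fusion ends → Yoga Fusion and Pilates Flow overlap.
Cardio 45 starts before Yoga Fusion ends → Yoga Fusion and Cardio 45 overlap.
Cardio Express starts after Yoga Fusion ends; Yoga Fusion is clear from here.
Pilates Flow starts before Core Circuit ends → Core Circuit and Pilates Flow overlap.
Cardio 45 starts exactly when Core Circuit ends (back-to-back, no overlap); Core Circuit is clear from here.
Cardio 45 starts before Pilates Flow ends → Pilates Flow and Cardio 45 overlap.
Cardio Express starts after Pilates Flow ends; Pilates Flow is clear from here.
Cardio Express starts after Cardio 45 ends; Cardio 45 is clear from here.
Pilates Circuit starts before Cardio Express ends → Cardio Express and Pilates Circuit overlap.
Strength Basics starts after Cardio Express ends.
Strength Basics starts before Pilates Circuit ends → Pilates Circuit and Strength Basics overlap.

Cardio 45 & Pilates Flow, Cardio 45 & Yoga Fusion, Cardio Express & Pilates Circuit, Core Circuit & Pilates Flow, Core Circuit & Yoga Fusion, Pilates Circuit & Strength Basics, Pilates Flow & Yoga Fusion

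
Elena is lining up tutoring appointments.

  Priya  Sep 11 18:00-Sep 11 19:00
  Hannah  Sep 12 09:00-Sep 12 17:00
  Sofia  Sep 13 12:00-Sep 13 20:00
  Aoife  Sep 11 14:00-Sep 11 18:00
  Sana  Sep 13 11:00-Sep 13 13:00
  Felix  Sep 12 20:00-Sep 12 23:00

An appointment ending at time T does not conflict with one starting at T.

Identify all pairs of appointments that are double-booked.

Sorted by start: Aoife, Priya, Hannah, Felix, Sana, Sofia.
Priya starts exactly when Aoife ends (back-to-back, no overlap), so nothing later overlaps Aoife either.
Hannah starts after Priya ends, so nothing later overlaps Priya either.
Felix starts after Hannah ends, so nothing later overlaps Hannah either.
Sana starts after Felix ends, so nothing later overlaps Felix either.
Sofia starts before Sana ends → Sana and Sofia overlap.

Sana & Sofia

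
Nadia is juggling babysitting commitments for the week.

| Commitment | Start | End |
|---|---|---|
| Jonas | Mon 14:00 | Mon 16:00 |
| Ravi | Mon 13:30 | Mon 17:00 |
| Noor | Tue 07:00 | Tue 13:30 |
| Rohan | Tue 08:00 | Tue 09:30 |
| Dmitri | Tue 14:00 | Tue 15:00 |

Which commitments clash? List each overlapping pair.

Two intervals overlap when each starts before the other ends.
Sorted by start: Ravi, Jonas, Noor, Rohan, Dmitri.
Jonas starts before Ravi ends → Ravi and Jonas overlap.
Noor starts after Ravi ends; Ravi is clear from here.
Noor starts after Jonas ends; Jonas is clear from here.
Rohan starts before Noor ends → Noor and Rohan overlap.
Dmitri starts after Noor ends.
Dmitri starts after Rohan ends.

Jonas & Ravi, Noor & Rohan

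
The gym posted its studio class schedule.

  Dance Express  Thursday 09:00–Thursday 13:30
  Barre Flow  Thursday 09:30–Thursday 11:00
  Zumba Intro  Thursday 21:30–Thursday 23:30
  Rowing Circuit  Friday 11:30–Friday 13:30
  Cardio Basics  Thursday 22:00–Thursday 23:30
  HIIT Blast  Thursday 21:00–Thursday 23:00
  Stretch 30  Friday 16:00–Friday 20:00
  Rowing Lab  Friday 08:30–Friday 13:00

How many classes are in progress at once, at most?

Sort all start/end points and keep a running count:
Thursday 09:00 start Dance Express → 1
Thursday 09:30 start Barre Flow → 2
Thursday 11:00 end Barre Flow → 1
Thursday 13:30 end Dance Express → 0
Thursday 21:00 start HIIT Blast → 1
Thursday 21:30 start Zumba Intro → 2
Thursday 22:00 start Cardio Basics → 3
Thursday 23:00 end HIIT Blast → 2
Thursday 23:30 end Cardio Basics → 1
Thursday 23:30 end Zumba Intro → 0
Friday 08:30 start Rowing Lab → 1
Friday 11:30 start Rowing Circuit → 2
Friday 13:00 end Rowing Lab → 1
Friday 13:30 end Rowing Circuit → 0
Friday 16:00 start Stretch 30 → 1
Friday 20:00 end Stretch 30 → 0
Peak is 3, at Thursday 22:00 (Cardio Basics, HIIT Blast, Zumba Intro).

3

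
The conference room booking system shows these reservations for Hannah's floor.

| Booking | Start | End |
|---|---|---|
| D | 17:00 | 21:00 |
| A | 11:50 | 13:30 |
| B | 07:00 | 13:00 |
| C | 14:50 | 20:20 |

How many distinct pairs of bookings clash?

Sorted by start: B, A, C, D.
A starts before B ends → B and A overlap.
C starts after B ends, so nothing later overlaps B either.
C starts after A ends, so nothing later overlaps A either.
D starts before C ends → C and D overlap.
Overlapping pairs: A & B, C & D — 2 in total.

2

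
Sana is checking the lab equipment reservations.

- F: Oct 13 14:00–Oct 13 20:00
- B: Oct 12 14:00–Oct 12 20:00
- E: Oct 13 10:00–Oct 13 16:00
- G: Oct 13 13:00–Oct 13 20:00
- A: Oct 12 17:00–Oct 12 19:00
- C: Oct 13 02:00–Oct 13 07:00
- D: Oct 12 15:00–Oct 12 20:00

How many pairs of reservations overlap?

Sorted by start: B, D, A, C, E, G, F.
D starts before B ends → B and D overlap.
A starts before B ends → B and A overlap.
C starts after B ends, so nothing later overlaps B either.
A starts before D ends → D and A overlap.
C starts after D ends, so nothing later overlaps D either.
C starts after A ends, so nothing later overlaps A either.
E starts after C ends, so nothing later overlaps C either.
G starts before E ends → E and G overlap.
F starts before E ends → E and F overlap.
F starts before G ends → G and F overlap.
Overlapping pairs: A & B, A & D, B & D, E & F, E & G, F & G — 6 in total.

6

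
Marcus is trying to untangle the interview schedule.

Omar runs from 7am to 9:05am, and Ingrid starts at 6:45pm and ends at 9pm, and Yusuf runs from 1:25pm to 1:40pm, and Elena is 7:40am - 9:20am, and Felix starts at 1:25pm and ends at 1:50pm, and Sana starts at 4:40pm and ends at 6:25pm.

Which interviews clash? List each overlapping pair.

Elena & Omar, Felix & Yusuf

Sorted by start: Omar, Elena, Yusuf, Felix, Sana, Ingrid.
Elena starts before Omar ends → Omar and Elena overlap.
Yusuf starts after Omar ends — done with Omar.
Yusuf starts after Elena ends — done with Elena.
Felix starts before Yusuf ends → Yusuf and Felix overlap.
Sana starts after Yusuf ends — done with Yusuf.
Sana starts after Felix ends — done with Felix.
Ingrid starts after Sana ends.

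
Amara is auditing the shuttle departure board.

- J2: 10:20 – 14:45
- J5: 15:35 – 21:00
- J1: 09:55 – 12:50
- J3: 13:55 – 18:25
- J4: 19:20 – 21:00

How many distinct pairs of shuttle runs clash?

Check each pair: they overlap iff neither finishes before the other starts.
Sorted by start: J1, J2, J3, J5, J4.
J2 starts before J1 ends → J1 and J2 overlap.
J3 starts after J1 ends; J1 is clear from here.
J3 starts before J2 ends → J2 and J3 overlap.
J5 starts after J2 ends; J2 is clear from here.
J5 starts before J3 ends → J3 and J5 overlap.
J4 starts after J3 ends.
J4 starts before J5 ends → J5 and J4 overlap.
Overlapping pairs: J1 & J2, J2 & J3, J3 & J5, J4 & J5 — 4 in total.

4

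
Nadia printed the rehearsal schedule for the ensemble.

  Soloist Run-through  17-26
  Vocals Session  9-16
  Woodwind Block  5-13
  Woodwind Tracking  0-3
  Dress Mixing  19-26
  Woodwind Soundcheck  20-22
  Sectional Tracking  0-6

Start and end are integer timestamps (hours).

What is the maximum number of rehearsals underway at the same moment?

3

Sweep the timeline, counting +1 at each start and −1 at each end (ends before starts at a tie):
0 start Sectional Tracking → 1
0 start Woodwind Tracking → 2
3 end Woodwind Tracking → 1
5 start Woodwind Block → 2
6 end Sectional Tracking → 1
9 start Vocals Session → 2
13 end Woodwind Block → 1
16 end Vocals Session → 0
17 start Soloist Run-through → 1
19 start Dress Mixing → 2
20 start Woodwind Soundcheck → 3
22 end Woodwind Soundcheck → 2
26 end Dress Mixing → 1
26 end Soloist Run-through → 0
Peak is 3, at 20 (Dress Mixing, Soloist Run-through, Woodwind Soundcheck).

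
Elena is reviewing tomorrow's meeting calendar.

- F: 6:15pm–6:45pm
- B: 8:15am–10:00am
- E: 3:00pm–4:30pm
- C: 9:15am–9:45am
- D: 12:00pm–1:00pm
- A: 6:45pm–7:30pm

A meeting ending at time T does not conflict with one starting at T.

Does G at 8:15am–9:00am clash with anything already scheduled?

B: starts 8:15am before G ends 9:00am, and ends 10:00am after G starts 8:15am → overlap.
C: starts 9:15am at or after G ends 9:00am → clear.
D: starts 12:00pm at or after G ends 9:00am → clear.
E: starts 3:00pm at or after G ends 9:00am → clear.
F: starts 6:15pm at or after G ends 9:00am → clear.
A: starts 6:45pm at or after G ends 9:00am → clear.
G overlaps B.

Yes — it overlaps B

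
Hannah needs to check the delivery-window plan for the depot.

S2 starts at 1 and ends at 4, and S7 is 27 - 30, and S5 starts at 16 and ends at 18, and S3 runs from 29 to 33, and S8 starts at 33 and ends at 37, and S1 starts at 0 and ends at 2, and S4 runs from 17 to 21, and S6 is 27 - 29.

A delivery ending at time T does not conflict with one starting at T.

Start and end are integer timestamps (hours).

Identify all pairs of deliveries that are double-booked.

S1 & S2, S3 & S7, S4 & S5, S6 & S7

Sorted by start: S1, S2, S5, S4, S6, S7, S3, S8.
S2 starts before S1 ends → S1 and S2 overlap.
S5 starts after S1 ends — done with S1.
S5 starts after S2 ends — done with S2.
S4 starts before S5 ends → S5 and S4 overlap.
S6 starts after S5 ends — done with S5.
S6 starts after S4 ends — done with S4.
S7 starts before S6 ends → S6 and S7 overlap.
S3 starts exactly when S6 ends (back-to-back, no overlap) — done with S6.
S3 starts before S7 ends → S7 and S3 overlap.
S8 starts after S7 ends.
S8 starts exactly when S3 ends (back-to-back, no overlap).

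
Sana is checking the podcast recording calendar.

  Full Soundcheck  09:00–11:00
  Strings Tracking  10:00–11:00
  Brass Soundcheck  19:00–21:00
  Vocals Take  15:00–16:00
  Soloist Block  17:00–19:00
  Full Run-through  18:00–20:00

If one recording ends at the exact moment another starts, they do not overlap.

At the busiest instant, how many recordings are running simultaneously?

Walk through starts and ends in time order (an end at T is processed before a start at T):
09:00 start Full Soundcheck → 1
10:00 start Strings Tracking → 2
11:00 end Full Soundcheck → 1
11:00 end Strings Tracking → 0
15:00 start Vocals Take → 1
16:00 end Vocals Take → 0
17:00 start Soloist Block → 1
18:00 start Full Run-through → 2
19:00 end Soloist Block → 1
19:00 start Brass Soundcheck → 2
20:00 end Full Run-through → 1
21:00 end Brass Soundcheck → 0
Peak is 2, at 10:00 (Full Soundcheck, Strings Tracking).

2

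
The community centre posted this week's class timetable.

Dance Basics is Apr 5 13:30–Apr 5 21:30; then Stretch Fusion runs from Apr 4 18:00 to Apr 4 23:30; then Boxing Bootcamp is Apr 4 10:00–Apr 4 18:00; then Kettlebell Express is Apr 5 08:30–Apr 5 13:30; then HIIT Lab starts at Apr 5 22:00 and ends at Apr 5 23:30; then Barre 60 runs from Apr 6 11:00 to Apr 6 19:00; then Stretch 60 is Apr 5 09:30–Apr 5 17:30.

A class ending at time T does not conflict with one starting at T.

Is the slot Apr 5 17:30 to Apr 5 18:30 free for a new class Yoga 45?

Boxing Bootcamp: ends Apr 4 18:00 at or before Yoga 45 starts Apr 5 17:30 → clear.
Stretch Fusion: ends Apr 4 23:30 at or before Yoga 45 starts Apr 5 17:30 → clear.
Kettlebell Express: ends Apr 5 13:30 at or before Yoga 45 starts Apr 5 17:30 → clear.
Stretch 60: ends Apr 5 17:30 at or before Yoga 45 starts Apr 5 17:30 → clear.
Dance Basics: starts Apr 5 13:30 before Yoga 45 ends Apr 5 18:30, and ends Apr 5 21:30 after Yoga 45 starts Apr 5 17:30 → overlap.
HIIT Lab: starts Apr 5 22:00 at or after Yoga 45 ends Apr 5 18:30 → clear.
Barre 60: starts Apr 6 11:00 at or after Yoga 45 ends Apr 5 18:30 → clear.
Yoga 45 overlaps Dance Basics.

No — it overlaps Dance Basics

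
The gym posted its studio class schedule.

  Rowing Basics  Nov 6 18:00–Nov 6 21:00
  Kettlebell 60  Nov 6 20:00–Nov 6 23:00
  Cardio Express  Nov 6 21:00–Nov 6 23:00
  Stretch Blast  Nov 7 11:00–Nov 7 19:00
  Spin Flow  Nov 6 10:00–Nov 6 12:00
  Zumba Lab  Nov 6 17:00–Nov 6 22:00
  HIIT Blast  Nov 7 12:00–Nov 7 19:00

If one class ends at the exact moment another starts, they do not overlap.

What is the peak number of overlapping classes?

Sweep the timeline, counting +1 at each start and −1 at each end (ends before starts at a tie):
Nov 6 10:00 start Spin Flow → 1
Nov 6 12:00 end Spin Flow → 0
Nov 6 17:00 start Zumba Lab → 1
Nov 6 18:00 start Rowing Basics → 2
Nov 6 20:00 start Kettlebell 60 → 3
Nov 6 21:00 end Rowing Basics → 2
Nov 6 21:00 start Cardio Express → 3
Nov 6 22:00 end Zumba Lab → 2
Nov 6 23:00 end Cardio Express → 1
Nov 6 23:00 end Kettlebell 60 → 0
Nov 7 11:00 start Stretch Blast → 1
Nov 7 12:00 start HIIT Blast → 2
Nov 7 19:00 end HIIT Blast → 1
Nov 7 19:00 end Stretch Blast → 0
Peak is 3, at Nov 6 20:00 (Kettlebell 60, Rowing Basics, Zumba Lab).

3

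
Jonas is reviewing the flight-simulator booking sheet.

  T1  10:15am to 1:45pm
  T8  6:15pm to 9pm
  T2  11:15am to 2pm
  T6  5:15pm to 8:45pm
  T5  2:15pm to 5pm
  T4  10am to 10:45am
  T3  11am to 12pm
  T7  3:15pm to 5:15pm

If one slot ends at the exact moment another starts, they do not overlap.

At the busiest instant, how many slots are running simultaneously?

Sort all start/end points and keep a running count:
10am start T4 → 1
10:15am start T1 → 2
10:45am end T4 → 1
11am start T3 → 2
11:15am start T2 → 3
12pm end T3 → 2
1:45pm end T1 → 1
2pm end T2 → 0
2:15pm start T5 → 1
3:15pm start T7 → 2
5pm end T5 → 1
5:15pm end T7 → 0
5:15pm start T6 → 1
6:15pm start T8 → 2
8:45pm end T6 → 1
9pm end T8 → 0
Peak is 3, at 11:15am (T1, T2, T3).

3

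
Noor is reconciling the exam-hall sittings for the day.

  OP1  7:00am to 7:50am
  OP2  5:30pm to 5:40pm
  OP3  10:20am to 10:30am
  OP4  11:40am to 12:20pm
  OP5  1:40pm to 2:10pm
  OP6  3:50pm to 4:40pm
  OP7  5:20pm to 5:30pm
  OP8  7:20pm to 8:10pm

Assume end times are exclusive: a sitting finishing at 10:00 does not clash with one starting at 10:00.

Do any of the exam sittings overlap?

No

Sorted by start: OP1, OP3, OP4, OP5, OP6, OP7, OP2, OP8.
OP3 starts after OP1 ends — done with OP1.
OP4 starts after OP3 ends — done with OP3.
OP5 starts after OP4 ends — done with OP4.
OP6 starts after OP5 ends — done with OP5.
OP7 starts after OP6 ends — done with OP6.
OP2 starts exactly when OP7 ends (back-to-back, no overlap) — done with OP7.
OP8 starts after OP2 ends.
Every pair is clear; the schedule has no overlaps.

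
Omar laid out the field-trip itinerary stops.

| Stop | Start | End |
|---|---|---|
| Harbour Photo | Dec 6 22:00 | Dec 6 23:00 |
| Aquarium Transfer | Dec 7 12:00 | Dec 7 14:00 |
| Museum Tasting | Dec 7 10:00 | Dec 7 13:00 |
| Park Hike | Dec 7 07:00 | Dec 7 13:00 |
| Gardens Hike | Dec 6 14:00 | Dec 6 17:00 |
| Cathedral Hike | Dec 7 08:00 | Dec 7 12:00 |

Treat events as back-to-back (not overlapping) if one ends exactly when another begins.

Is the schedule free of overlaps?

Sorted by start: Gardens Hike, Harbour Photo, Park Hike, Cathedral Hike, Museum Tasting, Aquarium Transfer.
Harbour Photo starts after Gardens Hike ends — done with Gardens Hike.
Park Hike starts after Harbour Photo ends — done with Harbour Photo.
Cathedral Hike starts before Park Hike ends → Park Hike and Cathedral Hike overlap.
That's a conflict, so the schedule is not conflict-free.

No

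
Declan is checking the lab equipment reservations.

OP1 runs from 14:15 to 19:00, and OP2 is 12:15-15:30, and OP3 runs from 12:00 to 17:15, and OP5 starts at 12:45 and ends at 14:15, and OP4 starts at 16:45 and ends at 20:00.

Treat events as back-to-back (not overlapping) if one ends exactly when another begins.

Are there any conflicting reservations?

Yes

Sorted by start: OP3, OP2, OP5, OP1, OP4.
OP2 starts before OP3 ends → OP3 and OP2 overlap.
That's a conflict, so the schedule is not conflict-free.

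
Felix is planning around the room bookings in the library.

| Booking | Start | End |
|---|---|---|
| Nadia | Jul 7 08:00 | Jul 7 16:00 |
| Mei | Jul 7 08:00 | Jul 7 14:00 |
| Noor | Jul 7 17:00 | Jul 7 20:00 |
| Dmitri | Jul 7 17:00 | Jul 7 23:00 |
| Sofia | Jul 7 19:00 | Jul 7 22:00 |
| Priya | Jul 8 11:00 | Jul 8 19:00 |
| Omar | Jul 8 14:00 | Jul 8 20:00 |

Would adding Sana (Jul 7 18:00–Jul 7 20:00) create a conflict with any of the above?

Nadia: ends Jul 7 16:00 at or before Sana starts Jul 7 18:00 → clear.
Mei: ends Jul 7 14:00 at or before Sana starts Jul 7 18:00 → clear.
Noor: starts Jul 7 17:00 before Sana ends Jul 7 20:00, and ends Jul 7 20:00 after Sana starts Jul 7 18:00 → overlap.
Dmitri: starts Jul 7 17:00 before Sana ends Jul 7 20:00, and ends Jul 7 23:00 after Sana starts Jul 7 18:00 → overlap.
Sofia: starts Jul 7 19:00 before Sana ends Jul 7 20:00, and ends Jul 7 22:00 after Sana starts Jul 7 18:00 → overlap.
Priya: starts Jul 8 11:00 at or after Sana ends Jul 7 20:00 → clear.
Omar: starts Jul 8 14:00 at or after Sana ends Jul 7 20:00 → clear.
Sana overlaps Noor, Dmitri, Sofia.

Yes — it overlaps Dmitri, Noor, Sofia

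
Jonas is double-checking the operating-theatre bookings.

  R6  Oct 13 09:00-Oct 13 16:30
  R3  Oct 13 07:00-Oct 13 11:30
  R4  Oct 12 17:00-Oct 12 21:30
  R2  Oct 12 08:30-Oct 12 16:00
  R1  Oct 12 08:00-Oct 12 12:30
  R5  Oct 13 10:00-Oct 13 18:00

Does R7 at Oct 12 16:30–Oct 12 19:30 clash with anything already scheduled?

R1: ends Oct 12 12:30 at or before R7 starts Oct 12 16:30 → clear.
R2: ends Oct 12 16:00 at or before R7 starts Oct 12 16:30 → clear.
R4: starts Oct 12 17:00 before R7 ends Oct 12 19:30, and ends Oct 12 21:30 after R7 starts Oct 12 16:30 → overlap.
R3: starts Oct 13 07:00 at or after R7 ends Oct 12 19:30 → clear.
R6: starts Oct 13 09:00 at or after R7 ends Oct 12 19:30 → clear.
R5: starts Oct 13 10:00 at or after R7 ends Oct 12 19:30 → clear.
R7 overlaps R4.

Yes — it overlaps R4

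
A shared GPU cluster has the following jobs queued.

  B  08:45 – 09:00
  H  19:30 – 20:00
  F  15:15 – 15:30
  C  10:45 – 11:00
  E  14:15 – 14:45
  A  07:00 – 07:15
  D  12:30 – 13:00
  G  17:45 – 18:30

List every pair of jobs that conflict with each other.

Two intervals overlap when each starts before the other ends.
Sorted by start: A, B, C, D, E, F, G, H.
B starts after A ends, so nothing later overlaps A either.
C starts after B ends, so nothing later overlaps B either.
D starts after C ends, so nothing later overlaps C either.
E starts after D ends, so nothing later overlaps D either.
F starts after E ends, so nothing later overlaps E either.
G starts after F ends, so nothing later overlaps F either.
H starts after G ends.

none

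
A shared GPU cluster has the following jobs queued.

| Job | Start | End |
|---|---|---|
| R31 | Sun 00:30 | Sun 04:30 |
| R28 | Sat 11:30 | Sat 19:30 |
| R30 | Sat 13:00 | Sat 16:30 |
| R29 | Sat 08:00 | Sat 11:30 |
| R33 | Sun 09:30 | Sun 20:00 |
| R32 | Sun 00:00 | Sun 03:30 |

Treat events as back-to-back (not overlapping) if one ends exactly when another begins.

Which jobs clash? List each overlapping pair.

Sorted by start: R29, R28, R30, R32, R31, R33.
R28 starts exactly when R29 ends (back-to-back, no overlap) — done with R29.
R30 starts before R28 ends → R28 and R30 overlap.
R32 starts after R28 ends — done with R28.
R32 starts after R30 ends — done with R30.
R31 starts before R32 ends → R32 and R31 overlap.
R33 starts after R32 ends.
R33 starts after R31 ends.

R28 & R30, R31 & R32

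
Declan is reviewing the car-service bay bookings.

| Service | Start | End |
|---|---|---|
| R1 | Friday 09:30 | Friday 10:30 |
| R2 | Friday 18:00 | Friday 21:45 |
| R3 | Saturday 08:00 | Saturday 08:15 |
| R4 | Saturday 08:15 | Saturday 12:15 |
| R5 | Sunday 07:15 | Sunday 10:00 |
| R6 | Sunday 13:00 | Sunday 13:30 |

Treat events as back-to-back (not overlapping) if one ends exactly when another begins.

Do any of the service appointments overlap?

Sorted by start: R1, R2, R3, R4, R5, R6.
R2 starts after R1 ends, so nothing later overlaps R1 either.
R3 starts after R2 ends, so nothing later overlaps R2 either.
R4 starts exactly when R3 ends (back-to-back, no overlap), so nothing later overlaps R3 either.
R5 starts after R4 ends, so nothing later overlaps R4 either.
R6 starts after R5 ends.
Every pair is clear; the schedule has no overlaps.

No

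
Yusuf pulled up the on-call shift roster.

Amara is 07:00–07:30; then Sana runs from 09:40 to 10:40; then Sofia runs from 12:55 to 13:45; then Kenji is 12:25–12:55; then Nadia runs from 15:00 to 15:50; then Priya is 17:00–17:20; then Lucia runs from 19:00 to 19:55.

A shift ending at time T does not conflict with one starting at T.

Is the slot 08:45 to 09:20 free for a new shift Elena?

Amara: ends 07:30 at or before Elena starts 08:45 → clear.
Sana: starts 09:40 at or after Elena ends 09:20 → clear.
Kenji: starts 12:25 at or after Elena ends 09:20 → clear.
Sofia: starts 12:55 at or after Elena ends 09:20 → clear.
Nadia: starts 15:00 at or after Elena ends 09:20 → clear.
Priya: starts 17:00 at or after Elena ends 09:20 → clear.
Lucia: starts 19:00 at or after Elena ends 09:20 → clear.

Yes — the slot is free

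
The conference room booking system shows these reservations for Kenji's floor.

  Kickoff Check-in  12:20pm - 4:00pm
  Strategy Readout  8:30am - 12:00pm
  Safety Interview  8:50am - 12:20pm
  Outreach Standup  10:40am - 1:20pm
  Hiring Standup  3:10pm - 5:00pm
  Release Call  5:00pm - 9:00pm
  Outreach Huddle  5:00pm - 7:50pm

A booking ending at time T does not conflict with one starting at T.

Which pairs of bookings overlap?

Hiring Standup & Kickoff Check-in, Kickoff Check-in & Outreach Standup, Outreach Huddle & Release Call, Outreach Standup & Safety Interview, Outreach Standup & Strategy Readout, Safety Interview & Strategy Readout

Check each pair: they overlap iff neither finishes before the other starts.
Sorted by start: Strategy Readout, Safety Interview, Outreach Standup, Kickoff Check-in, Hiring Standup, Outreach Huddle, Release Call.
Safety Interview starts before Strategy Readout ends → Strategy Readout and Safety Interview overlap.
Outreach Standup starts before Strategy Readout ends → Strategy Readout and Outreach Standup overlap.
Kickoff Check-in starts after Strategy Readout ends, so Strategy Readout has no further overlaps.
Outreach Standup starts before Safety Interview ends → Safety Interview and Outreach Standup overlap.
Kickoff Check-in starts exactly when Safety Interview ends (back-to-back, no overlap), so Safety Interview has no further overlaps.
Kickoff Check-in starts before Outreach Standup ends → Outreach Standup and Kickoff Check-in overlap.
Hiring Standup starts after Outreach Standup ends, so Outreach Standup has no further overlaps.
Hiring Standup starts before Kickoff Check-in ends → Kickoff Check-in and Hiring Standup overlap.
Outreach Huddle starts after Kickoff Check-in ends, so Kickoff Check-in has no further overlaps.
Outreach Huddle starts exactly when Hiring Standup ends (back-to-back, no overlap), so Hiring Standup has no further overlaps.
Release Call starts before Outreach Huddle ends → Outreach Huddle and Release Call overlap.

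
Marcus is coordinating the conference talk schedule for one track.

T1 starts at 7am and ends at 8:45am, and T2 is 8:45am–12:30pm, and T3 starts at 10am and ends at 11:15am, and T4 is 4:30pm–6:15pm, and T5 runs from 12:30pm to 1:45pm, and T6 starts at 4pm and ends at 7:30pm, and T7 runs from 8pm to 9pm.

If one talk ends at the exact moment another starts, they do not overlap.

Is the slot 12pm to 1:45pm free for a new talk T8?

No — it overlaps T2, T5

T1: ends 8:45am at or before T8 starts 12pm → clear.
T2: starts 8:45am before T8 ends 1:45pm, and ends 12:30pm after T8 starts 12pm → overlap.
T3: ends 11:15am at or before T8 starts 12pm → clear.
T5: starts 12:30pm before T8 ends 1:45pm, and ends 1:45pm after T8 starts 12pm → overlap.
T6: starts 4pm at or after T8 ends 1:45pm → clear.
T4: starts 4:30pm at or after T8 ends 1:45pm → clear.
T7: starts 8pm at or after T8 ends 1:45pm → clear.
T8 overlaps T2, T5.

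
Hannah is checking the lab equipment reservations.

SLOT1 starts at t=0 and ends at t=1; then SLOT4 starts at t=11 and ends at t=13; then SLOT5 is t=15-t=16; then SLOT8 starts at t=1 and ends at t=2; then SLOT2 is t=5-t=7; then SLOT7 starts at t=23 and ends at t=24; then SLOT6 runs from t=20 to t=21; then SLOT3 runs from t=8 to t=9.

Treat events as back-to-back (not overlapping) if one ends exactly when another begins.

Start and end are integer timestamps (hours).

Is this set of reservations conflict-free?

Yes

Check each pair: they overlap iff neither finishes before the other starts.
Sorted by start: SLOT1, SLOT8, SLOT2, SLOT3, SLOT4, SLOT5, SLOT6, SLOT7.
SLOT8 starts exactly when SLOT1 ends (back-to-back, no overlap); SLOT1 is clear from here.
SLOT2 starts after SLOT8 ends; SLOT8 is clear from here.
SLOT3 starts after SLOT2 ends; SLOT2 is clear from here.
SLOT4 starts after SLOT3 ends; SLOT3 is clear from here.
SLOT5 starts after SLOT4 ends; SLOT4 is clear from here.
SLOT6 starts after SLOT5 ends; SLOT5 is clear from here.
SLOT7 starts after SLOT6 ends.
Every pair is clear; the schedule has no overlaps.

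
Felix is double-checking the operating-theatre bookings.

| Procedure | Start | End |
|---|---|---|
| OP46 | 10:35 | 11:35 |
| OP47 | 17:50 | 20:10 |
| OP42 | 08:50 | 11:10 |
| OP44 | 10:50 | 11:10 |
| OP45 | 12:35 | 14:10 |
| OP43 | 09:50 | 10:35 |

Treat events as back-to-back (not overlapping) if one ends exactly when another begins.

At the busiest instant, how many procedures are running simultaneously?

Sweep the timeline, counting +1 at each start and −1 at each end (ends before starts at a tie):
08:50 start OP42 → 1
09:50 start OP43 → 2
10:35 end OP43 → 1
10:35 start OP46 → 2
10:50 start OP44 → 3
11:10 end OP42 → 2
11:10 end OP44 → 1
11:35 end OP46 → 0
12:35 start OP45 → 1
14:10 end OP45 → 0
17:50 start OP47 → 1
20:10 end OP47 → 0
Peak is 3, at 10:50 (OP42, OP44, OP46).

3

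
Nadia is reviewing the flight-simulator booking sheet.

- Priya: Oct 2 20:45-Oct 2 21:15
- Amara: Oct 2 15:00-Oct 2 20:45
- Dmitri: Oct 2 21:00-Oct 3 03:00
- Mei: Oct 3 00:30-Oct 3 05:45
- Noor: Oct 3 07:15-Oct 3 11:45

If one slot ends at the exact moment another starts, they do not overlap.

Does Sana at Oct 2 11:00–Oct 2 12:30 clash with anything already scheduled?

Amara: starts Oct 2 15:00 at or after Sana ends Oct 2 12:30 → clear.
Priya: starts Oct 2 20:45 at or after Sana ends Oct 2 12:30 → clear.
Dmitri: starts Oct 2 21:00 at or after Sana ends Oct 2 12:30 → clear.
Mei: starts Oct 3 00:30 at or after Sana ends Oct 2 12:30 → clear.
Noor: starts Oct 3 07:15 at or after Sana ends Oct 2 12:30 → clear.

No — it doesn't clash with anything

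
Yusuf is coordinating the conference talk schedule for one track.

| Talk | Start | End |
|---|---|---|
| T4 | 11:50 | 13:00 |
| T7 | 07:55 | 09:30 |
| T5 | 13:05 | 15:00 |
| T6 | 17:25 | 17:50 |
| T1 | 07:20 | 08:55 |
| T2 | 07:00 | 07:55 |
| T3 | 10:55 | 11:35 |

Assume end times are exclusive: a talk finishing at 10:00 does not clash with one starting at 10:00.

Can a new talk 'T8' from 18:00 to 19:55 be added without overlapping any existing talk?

Yes — the slot is free

T2: ends 07:55 at or before T8 starts 18:00 → clear.
T1: ends 08:55 at or before T8 starts 18:00 → clear.
T7: ends 09:30 at or before T8 starts 18:00 → clear.
T3: ends 11:35 at or before T8 starts 18:00 → clear.
T4: ends 13:00 at or before T8 starts 18:00 → clear.
T5: ends 15:00 at or before T8 starts 18:00 → clear.
T6: ends 17:50 at or before T8 starts 18:00 → clear.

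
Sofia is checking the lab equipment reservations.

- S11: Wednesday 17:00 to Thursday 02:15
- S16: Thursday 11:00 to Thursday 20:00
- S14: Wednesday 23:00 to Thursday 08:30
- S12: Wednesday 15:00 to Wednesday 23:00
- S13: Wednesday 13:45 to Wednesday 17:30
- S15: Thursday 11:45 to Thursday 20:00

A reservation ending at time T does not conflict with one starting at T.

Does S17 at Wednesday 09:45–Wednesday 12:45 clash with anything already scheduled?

No — it doesn't clash with anything

S13: starts Wednesday 13:45 at or after S17 ends Wednesday 12:45 → clear.
S12: starts Wednesday 15:00 at or after S17 ends Wednesday 12:45 → clear.
S11: starts Wednesday 17:00 at or after S17 ends Wednesday 12:45 → clear.
S14: starts Wednesday 23:00 at or after S17 ends Wednesday 12:45 → clear.
S16: starts Thursday 11:00 at or after S17 ends Wednesday 12:45 → clear.
S15: starts Thursday 11:45 at or after S17 ends Wednesday 12:45 → clear.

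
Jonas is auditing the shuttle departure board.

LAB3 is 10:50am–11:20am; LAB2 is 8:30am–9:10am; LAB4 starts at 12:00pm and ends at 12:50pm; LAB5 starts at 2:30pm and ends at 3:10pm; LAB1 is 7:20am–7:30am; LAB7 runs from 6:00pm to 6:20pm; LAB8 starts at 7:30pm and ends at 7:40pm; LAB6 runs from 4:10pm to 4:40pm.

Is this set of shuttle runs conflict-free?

Two intervals overlap when each starts before the other ends.
Sorted by start: LAB1, LAB2, LAB3, LAB4, LAB5, LAB6, LAB7, LAB8.
LAB2 starts after LAB1 ends — done with LAB1.
LAB3 starts after LAB2 ends — done with LAB2.
LAB4 starts after LAB3 ends — done with LAB3.
LAB5 starts after LAB4 ends — done with LAB4.
LAB6 starts after LAB5 ends — done with LAB5.
LAB7 starts after LAB6 ends — done with LAB6.
LAB8 starts after LAB7 ends.
Every pair is clear; the schedule has no overlaps.

Yes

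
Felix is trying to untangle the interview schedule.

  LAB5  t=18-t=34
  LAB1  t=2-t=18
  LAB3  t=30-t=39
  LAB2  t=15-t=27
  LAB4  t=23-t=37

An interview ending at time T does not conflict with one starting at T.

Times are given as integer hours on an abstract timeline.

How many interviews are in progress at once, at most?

3

Sort all start/end points and keep a running count:
t=2 start LAB1 → 1
t=15 start LAB2 → 2
t=18 end LAB1 → 1
t=18 start LAB5 → 2
t=23 start LAB4 → 3
t=27 end LAB2 → 2
t=30 start LAB3 → 3
t=34 end LAB5 → 2
t=37 end LAB4 → 1
t=39 end LAB3 → 0
Peak is 3, at t=23 (LAB2, LAB4, LAB5).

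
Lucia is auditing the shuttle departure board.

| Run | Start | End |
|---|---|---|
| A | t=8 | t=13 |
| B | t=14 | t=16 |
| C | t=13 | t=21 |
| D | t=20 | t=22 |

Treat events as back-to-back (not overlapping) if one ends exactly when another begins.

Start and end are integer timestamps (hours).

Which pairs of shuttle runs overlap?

B & C, C & D

Check each pair: they overlap iff neither finishes before the other starts.
Sorted by start: A, C, B, D.
C starts exactly when A ends (back-to-back, no overlap), so nothing later overlaps A either.
B starts before C ends → C and B overlap.
D starts before C ends → C and D overlap.
D starts after B ends.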